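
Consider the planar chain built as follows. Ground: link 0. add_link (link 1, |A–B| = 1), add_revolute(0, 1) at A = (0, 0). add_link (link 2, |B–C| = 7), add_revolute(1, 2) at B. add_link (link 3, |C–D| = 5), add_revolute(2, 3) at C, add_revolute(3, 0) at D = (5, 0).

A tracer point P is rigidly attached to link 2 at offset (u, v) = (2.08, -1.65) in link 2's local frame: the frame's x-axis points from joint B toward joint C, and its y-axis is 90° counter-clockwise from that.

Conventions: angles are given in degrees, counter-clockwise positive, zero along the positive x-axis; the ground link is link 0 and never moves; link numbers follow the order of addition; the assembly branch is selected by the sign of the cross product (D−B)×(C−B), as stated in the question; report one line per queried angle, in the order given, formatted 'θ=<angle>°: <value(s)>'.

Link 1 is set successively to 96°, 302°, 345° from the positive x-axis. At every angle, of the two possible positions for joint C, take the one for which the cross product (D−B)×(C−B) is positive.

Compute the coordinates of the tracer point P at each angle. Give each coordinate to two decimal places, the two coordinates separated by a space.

A=(0,0), D=(5.00,0)
θ=96°: B = A + 1.00·(cos96°, sin96°) = (-0.1045, 0.9945)
θ=96°: |BD| = 5.2005
θ=96°: circle(B,7.00) ∩ circle(D,5.00): a=4.9077, h=4.9914
θ=96°:   candidates: C₊=(5.6672,4.9553) cross=25.958; C₋=(3.7581,-4.8433) cross=-25.958
θ=96°:   branch + wants cross > 0 → take C=(5.6672,4.9553) (cross=25.958)
θ=96°: ex = (C−B)/|BC| = (0.8245,0.5658); ey = (-0.5658,0.8245)
θ=96°: P = B + 2.08·ex + -1.65·ey = (2.5441,0.8110)
θ=302°: B = A + 1.00·(cos302°, sin302°) = (0.5299, -0.8480)
θ=302°: |BD| = 4.5498
θ=302°: circle(B,7.00) ∩ circle(D,5.00): a=4.9124, h=4.9868
θ=302°:   candidates: C₊=(4.4267,4.9670) cross=22.689; C₋=(6.2857,-4.8319) cross=-22.689
θ=302°:   branch + wants cross > 0 → take C=(4.4267,4.9670) (cross=22.689)
θ=302°: ex = (C−B)/|BC| = (0.5567,0.8307); ey = (-0.8307,0.5567)
θ=302°: P = B + 2.08·ex + -1.65·ey = (3.0585,-0.0387)
θ=345°: B = A + 1.00·(cos345°, sin345°) = (0.9659, -0.2588)
θ=345°: |BD| = 4.0424
θ=345°: circle(B,7.00) ∩ circle(D,5.00): a=4.9897, h=4.9094
θ=345°:   candidates: C₊=(5.6311,4.9600) cross=19.846; C₋=(6.2598,-4.8387) cross=-19.846
θ=345°:   branch + wants cross > 0 → take C=(5.6311,4.9600) (cross=19.846)
θ=345°: ex = (C−B)/|BC| = (0.6665,0.7455); ey = (-0.7455,0.6665)
θ=345°: P = B + 2.08·ex + -1.65·ey = (3.5823,0.1923)

θ=96°: 2.54 0.81
θ=302°: 3.06 -0.04
θ=345°: 3.58 0.19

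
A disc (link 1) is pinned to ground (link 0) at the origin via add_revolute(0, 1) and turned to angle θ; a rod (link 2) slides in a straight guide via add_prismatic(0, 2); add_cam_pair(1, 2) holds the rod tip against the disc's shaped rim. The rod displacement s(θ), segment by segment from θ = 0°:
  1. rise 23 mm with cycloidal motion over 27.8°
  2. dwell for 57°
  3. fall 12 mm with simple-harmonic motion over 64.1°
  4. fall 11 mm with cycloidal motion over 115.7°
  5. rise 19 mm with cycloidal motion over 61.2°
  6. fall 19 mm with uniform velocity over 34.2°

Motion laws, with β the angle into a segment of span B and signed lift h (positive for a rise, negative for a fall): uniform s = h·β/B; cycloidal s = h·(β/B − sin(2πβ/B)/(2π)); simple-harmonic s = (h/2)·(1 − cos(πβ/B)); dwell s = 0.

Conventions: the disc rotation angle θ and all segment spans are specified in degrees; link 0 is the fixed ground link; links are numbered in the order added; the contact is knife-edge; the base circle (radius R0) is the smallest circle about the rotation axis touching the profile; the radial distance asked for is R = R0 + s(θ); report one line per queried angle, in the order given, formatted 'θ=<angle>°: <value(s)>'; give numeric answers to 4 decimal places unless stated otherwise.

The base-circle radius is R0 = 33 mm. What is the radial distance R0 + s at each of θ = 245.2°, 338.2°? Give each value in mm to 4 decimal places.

segment 1 (0° to 27.8°, cycloidal, h = 23) is passed completely: s = 0.0000 + (23) = 23.0000
segment 2 (27.8° to 84.8°, dwell): s unchanged at 23.0000
segment 3 (84.8° to 148.9°, simple-harmonic, h = -12) is passed completely: s = 23.0000 + (-12) = 11.0000
θ = 245.2° falls in segment 4 (148.9° to 264.6°, cycloidal, h = -11): β = 245.2 − 148.9 = 96.3°, B = 115.7°; Δs = -11·(0.8323 − sin(2π·0.8323)/(2π)) = -10.6772; s = 11.0000 − 10.6772 = 0.3228
segment 4 (148.9° to 264.6°, cycloidal, h = -11) is passed completely: s = 11.0000 + (-11) = 0.0000
segment 5 (264.6° to 325.8°, cycloidal, h = 19) is passed completely: s = 0.0000 + (19) = 19.0000
θ = 338.2° falls in segment 6 (325.8° to 360°, uniform, h = -19): β = 338.2 − 325.8 = 12.4°, B = 34.2°; Δs = -19·12.4/34.2 = -6.8889; s = 19.0000 − 6.8889 = 12.1111
θ=245.2°: R = R0 + s = 33 + 0.3228 = 33.3228
θ=338.2°: R = R0 + s = 33 + 12.1111 = 45.1111

θ=245.2°: 33.3228
θ=338.2°: 45.1111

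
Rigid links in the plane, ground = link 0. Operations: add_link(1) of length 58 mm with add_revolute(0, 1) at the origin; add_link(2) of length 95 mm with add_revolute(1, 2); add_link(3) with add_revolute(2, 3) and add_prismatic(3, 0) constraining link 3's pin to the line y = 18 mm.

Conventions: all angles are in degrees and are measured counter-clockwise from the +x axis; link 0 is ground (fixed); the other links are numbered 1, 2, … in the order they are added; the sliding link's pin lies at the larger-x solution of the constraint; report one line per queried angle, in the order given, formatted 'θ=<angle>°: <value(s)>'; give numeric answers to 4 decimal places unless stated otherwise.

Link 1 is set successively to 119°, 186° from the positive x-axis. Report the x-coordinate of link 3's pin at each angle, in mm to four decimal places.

geometry: r = 58 mm, L = 95 mm, e = 18 mm
θ=119°: crank pin P = (r cos θ, r sin θ) = (-28.118958, 50.727943)
θ=119°: h = r sin θ − e = 50.727943 − 18 = 32.727943
θ=119°: x = r cos θ + √(L² − h²) = -28.118958 + 89.184538 = 61.065580
θ=186°: crank pin P = (r cos θ, r sin θ) = (-57.682270, -6.062651)
θ=186°: h = r sin θ − e = -6.062651 − 18 = -24.062651
θ=186°: x = r cos θ + √(L² − h²) = -57.682270 + 91.902061 = 34.219791

θ=119°: 61.0656
θ=186°: 34.2198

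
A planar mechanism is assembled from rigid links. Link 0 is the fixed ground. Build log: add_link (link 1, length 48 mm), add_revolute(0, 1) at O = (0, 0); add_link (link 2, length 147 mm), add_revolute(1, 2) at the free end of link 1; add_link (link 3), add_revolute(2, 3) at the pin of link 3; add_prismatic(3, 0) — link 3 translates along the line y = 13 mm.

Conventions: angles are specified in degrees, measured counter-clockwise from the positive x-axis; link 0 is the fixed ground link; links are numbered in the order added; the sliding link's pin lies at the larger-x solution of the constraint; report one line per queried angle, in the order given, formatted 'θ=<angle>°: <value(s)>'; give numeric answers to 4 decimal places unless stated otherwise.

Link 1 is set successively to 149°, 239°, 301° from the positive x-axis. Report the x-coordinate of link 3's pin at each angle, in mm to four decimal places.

geometry: r = 48 mm, L = 147 mm, e = 13 mm
θ=149°: crank pin P = (r cos θ, r sin θ) = (-41.144030, 24.721828)
θ=149°: h = r sin θ − e = 24.721828 − 13 = 11.721828
θ=149°: x = r cos θ + √(L² − h²) = -41.144030 + 146.531904 = 105.387873
θ=239°: crank pin P = (r cos θ, r sin θ) = (-24.721828, -41.144030)
θ=239°: h = r sin θ − e = -41.144030 − 13 = -54.144030
θ=239°: x = r cos θ + √(L² − h²) = -24.721828 + 136.665372 = 111.943545
θ=301°: crank pin P = (r cos θ, r sin θ) = (24.721828, -41.144030)
θ=301°: h = r sin θ − e = -41.144030 − 13 = -54.144030
θ=301°: x = r cos θ + √(L² − h²) = 24.721828 + 136.665372 = 161.387200

θ=149°: 105.3879
θ=239°: 111.9435
θ=301°: 161.3872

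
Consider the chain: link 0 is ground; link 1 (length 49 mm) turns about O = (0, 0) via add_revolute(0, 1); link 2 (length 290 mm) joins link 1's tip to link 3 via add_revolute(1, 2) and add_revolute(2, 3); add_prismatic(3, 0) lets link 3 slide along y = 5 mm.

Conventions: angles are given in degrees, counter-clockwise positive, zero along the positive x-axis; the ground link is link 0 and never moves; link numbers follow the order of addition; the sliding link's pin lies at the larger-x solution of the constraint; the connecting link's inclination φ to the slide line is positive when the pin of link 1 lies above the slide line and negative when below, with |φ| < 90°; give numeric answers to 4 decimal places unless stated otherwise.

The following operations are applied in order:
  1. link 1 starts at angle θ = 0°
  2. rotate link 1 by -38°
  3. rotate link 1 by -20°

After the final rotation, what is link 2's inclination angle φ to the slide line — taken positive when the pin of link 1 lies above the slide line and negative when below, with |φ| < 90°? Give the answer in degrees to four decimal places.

geometry: r = 49 mm, L = 290 mm, e = 5 mm; θ starts at 0°
rotate link 1 by -38°: θ ← 0° -38° = -38°
rotate link 1 by -20°: θ ← -38° -20° = -58°
h = r sin θ − e = -41.554357 − 5 = -46.554357
sin φ = h / L = -46.554357 / 290 = -0.16053226
φ = arcsin(-0.16053226) = -9.237792°

-9.2378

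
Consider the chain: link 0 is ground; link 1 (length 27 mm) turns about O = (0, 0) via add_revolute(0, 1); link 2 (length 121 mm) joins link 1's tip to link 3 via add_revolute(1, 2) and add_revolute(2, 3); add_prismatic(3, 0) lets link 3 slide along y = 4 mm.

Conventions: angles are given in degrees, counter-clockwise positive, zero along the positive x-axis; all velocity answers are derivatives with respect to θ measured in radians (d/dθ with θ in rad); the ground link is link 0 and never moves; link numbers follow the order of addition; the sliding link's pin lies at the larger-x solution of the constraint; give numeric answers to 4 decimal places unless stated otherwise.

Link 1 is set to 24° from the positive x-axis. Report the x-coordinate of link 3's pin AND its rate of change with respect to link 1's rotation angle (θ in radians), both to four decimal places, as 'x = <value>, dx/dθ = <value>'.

geometry: r = 27 mm, L = 121 mm, e = 4 mm
crank pin P = (r cos θ, r sin θ) = (24.665727, 10.981889)
h = r sin θ − e = 10.981889 − 4 = 6.981889
x = r cos θ + √(L² − h²) = 24.665727 + 120.798399 = 145.464126
dx/dθ = −r sin θ − h·r cos θ/√(L² − h²) (θ in radians; h = 6.981889) = -12.407516

x = 145.4641, dx/dθ = -12.4075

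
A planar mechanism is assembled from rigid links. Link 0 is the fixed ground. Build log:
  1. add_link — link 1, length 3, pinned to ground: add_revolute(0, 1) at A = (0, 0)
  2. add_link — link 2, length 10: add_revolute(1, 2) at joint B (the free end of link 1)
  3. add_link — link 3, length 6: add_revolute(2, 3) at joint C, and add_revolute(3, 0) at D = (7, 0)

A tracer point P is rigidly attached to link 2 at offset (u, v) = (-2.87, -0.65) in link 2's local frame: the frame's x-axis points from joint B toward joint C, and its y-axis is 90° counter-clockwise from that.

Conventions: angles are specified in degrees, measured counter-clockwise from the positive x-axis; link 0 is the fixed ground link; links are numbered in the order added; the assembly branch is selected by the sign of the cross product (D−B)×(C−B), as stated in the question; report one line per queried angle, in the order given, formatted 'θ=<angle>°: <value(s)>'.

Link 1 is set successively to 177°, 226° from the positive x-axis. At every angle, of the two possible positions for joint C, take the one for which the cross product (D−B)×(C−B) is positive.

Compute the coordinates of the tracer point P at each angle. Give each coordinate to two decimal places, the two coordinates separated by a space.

A=(0,0), D=(7.00,0)
θ=177°: B = A + 3.00·(cos177°, sin177°) = (-2.9959, 0.1570)
θ=177°: |BD| = 9.9971
θ=177°: circle(B,10.00) ∩ circle(D,6.00): a=8.1995, h=5.7244
θ=177°:   candidates: C₊=(5.2925,5.7519) cross=57.227; C₋=(5.1127,-5.6954) cross=-57.227
θ=177°:   branch + wants cross > 0 → take C=(5.2925,5.7519) (cross=57.227)
θ=177°: ex = (C−B)/|BC| = (0.8288,0.5595); ey = (-0.5595,0.8288)
θ=177°: P = B + -2.87·ex + -0.65·ey = (-5.0110,-1.9875)
θ=226°: B = A + 3.00·(cos226°, sin226°) = (-2.0840, -2.1580)
θ=226°: |BD| = 9.3368
θ=226°: circle(B,10.00) ∩ circle(D,6.00): a=8.0957, h=5.8702
θ=226°:   candidates: C₊=(4.4357,5.4244) cross=54.809; C₋=(7.1493,-5.9981) cross=-54.809
θ=226°:   branch + wants cross > 0 → take C=(4.4357,5.4244) (cross=54.809)
θ=226°: ex = (C−B)/|BC| = (0.6520,0.7582); ey = (-0.7582,0.6520)
θ=226°: P = B + -2.87·ex + -0.65·ey = (-3.4623,-4.7580)

θ=177°: -5.01 -1.99
θ=226°: -3.46 -4.76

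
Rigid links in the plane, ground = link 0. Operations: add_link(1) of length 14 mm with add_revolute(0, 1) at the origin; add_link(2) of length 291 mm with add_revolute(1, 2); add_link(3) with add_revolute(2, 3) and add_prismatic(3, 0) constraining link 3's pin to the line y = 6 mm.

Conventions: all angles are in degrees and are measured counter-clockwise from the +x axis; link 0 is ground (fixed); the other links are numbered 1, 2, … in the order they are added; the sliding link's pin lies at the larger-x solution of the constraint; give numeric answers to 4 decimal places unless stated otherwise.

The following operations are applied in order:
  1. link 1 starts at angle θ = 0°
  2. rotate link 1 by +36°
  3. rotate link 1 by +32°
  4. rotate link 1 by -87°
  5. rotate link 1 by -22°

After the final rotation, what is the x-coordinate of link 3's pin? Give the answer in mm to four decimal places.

geometry: r = 14 mm, L = 291 mm, e = 6 mm; θ starts at 0°
rotate link 1 by +36°: θ ← 0° +36° = 36°
rotate link 1 by +32°: θ ← 36° +32° = 68°
rotate link 1 by -87°: θ ← 68° -87° = -19°
rotate link 1 by -22°: θ ← -19° -22° = -41°
crank pin P = (r cos θ, r sin θ) = (10.565934, -9.184826)
h = r sin θ − e = -9.184826 − 6 = -15.184826
x = r cos θ + √(L² − h²) = 10.565934 + 290.603546 = 301.169480

301.1695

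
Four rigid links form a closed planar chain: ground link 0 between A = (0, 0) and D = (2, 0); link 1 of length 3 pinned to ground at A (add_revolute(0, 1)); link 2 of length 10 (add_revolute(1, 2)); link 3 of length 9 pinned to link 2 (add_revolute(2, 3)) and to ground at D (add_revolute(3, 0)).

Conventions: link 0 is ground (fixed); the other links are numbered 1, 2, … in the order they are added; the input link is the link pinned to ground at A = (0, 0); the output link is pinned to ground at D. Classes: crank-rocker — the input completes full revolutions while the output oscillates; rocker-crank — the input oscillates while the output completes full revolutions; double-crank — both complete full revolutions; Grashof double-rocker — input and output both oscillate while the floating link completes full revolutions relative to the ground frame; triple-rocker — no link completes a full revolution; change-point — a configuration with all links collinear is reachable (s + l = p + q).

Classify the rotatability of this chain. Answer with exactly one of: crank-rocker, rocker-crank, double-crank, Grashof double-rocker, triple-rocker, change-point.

lengths: ground=2, input=3, coupler=10, output=9
sorted: s=2 (shortest), l=10 (longest), p+q=12
s + l = 12 vs p + q = 12
s + l = p + q → change-point (collinear configuration reachable)

change-point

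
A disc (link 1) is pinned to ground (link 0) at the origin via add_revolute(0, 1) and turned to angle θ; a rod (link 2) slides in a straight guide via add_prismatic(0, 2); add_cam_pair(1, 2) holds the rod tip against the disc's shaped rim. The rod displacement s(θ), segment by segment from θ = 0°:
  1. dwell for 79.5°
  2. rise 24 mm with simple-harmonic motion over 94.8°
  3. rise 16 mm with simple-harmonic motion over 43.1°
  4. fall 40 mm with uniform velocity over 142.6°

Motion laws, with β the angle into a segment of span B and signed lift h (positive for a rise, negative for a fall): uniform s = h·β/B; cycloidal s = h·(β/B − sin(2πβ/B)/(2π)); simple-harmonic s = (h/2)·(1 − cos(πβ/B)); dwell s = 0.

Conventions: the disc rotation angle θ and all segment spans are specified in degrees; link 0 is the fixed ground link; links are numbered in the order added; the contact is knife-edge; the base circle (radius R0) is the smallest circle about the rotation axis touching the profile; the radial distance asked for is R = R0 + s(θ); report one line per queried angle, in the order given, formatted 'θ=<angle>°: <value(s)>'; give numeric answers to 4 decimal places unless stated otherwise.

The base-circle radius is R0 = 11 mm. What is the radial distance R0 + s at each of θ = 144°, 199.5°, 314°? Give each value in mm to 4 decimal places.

segment 1 (0° to 79.5°, dwell): s unchanged at 0.0000
θ = 144° falls in segment 2 (79.5° to 174.3°, simple-harmonic, h = 24): β = 144 − 79.5 = 64.5°, B = 94.8°; Δs = 24/2·(1 − cos(π·0.6804)) = 18.4420; s = 0.0000 + 18.4420 = 18.4420
segment 2 (79.5° to 174.3°, simple-harmonic, h = 24) is passed completely: s = 0.0000 + (24) = 24.0000
θ = 199.5° falls in segment 3 (174.3° to 217.4°, simple-harmonic, h = 16): β = 199.5 − 174.3 = 25.2°, B = 43.1°; Δs = 16/2·(1 − cos(π·0.5847)) = 10.1034; s = 24.0000 + 10.1034 = 34.1034
segment 3 (174.3° to 217.4°, simple-harmonic, h = 16) is passed completely: s = 24.0000 + (16) = 40.0000
θ = 314° falls in segment 4 (217.4° to 360°, uniform, h = -40): β = 314 − 217.4 = 96.6°, B = 142.6°; Δs = -40·96.6/142.6 = -27.0968; s = 40.0000 − 27.0968 = 12.9032
θ=144°: R = R0 + s = 11 + 18.4420 = 29.4420
θ=199.5°: R = R0 + s = 11 + 34.1034 = 45.1034
θ=314°: R = R0 + s = 11 + 12.9032 = 23.9032

θ=144°: 29.4420
θ=199.5°: 45.1034
θ=314°: 23.9032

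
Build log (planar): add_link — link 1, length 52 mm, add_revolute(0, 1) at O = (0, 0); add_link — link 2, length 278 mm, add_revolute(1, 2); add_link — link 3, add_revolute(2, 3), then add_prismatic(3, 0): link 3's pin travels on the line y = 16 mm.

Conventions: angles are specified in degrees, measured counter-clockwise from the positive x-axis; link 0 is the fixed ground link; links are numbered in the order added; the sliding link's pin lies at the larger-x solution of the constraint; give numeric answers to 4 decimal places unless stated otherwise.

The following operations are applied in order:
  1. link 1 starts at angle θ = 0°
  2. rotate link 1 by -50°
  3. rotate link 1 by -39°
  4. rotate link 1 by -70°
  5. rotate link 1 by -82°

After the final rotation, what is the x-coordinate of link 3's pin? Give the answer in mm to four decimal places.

geometry: r = 52 mm, L = 278 mm, e = 16 mm; θ starts at 0°
rotate link 1 by -50°: θ ← 0° -50° = -50°
rotate link 1 by -39°: θ ← -50° -39° = -89°
rotate link 1 by -70°: θ ← -89° -70° = -159°
rotate link 1 by -82°: θ ← -159° -82° = -241°
crank pin P = (r cos θ, r sin θ) = (-25.210100, 45.480225)
h = r sin θ − e = 45.480225 − 16 = 29.480225
x = r cos θ + √(L² − h²) = -25.210100 + 276.432481 = 251.222380

251.2224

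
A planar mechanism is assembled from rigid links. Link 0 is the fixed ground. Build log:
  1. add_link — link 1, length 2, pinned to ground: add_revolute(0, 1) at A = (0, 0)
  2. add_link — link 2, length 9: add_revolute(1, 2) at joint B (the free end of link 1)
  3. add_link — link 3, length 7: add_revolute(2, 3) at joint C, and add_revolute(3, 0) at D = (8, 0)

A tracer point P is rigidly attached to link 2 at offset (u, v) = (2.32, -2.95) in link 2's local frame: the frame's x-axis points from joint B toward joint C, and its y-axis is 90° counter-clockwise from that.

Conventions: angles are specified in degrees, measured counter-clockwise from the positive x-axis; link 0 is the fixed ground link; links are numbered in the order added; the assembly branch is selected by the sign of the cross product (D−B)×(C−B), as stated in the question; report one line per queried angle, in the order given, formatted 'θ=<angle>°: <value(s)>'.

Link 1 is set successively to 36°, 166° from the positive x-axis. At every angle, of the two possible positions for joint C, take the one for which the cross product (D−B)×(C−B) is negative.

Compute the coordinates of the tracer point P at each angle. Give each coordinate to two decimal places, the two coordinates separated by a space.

A=(0,0), D=(8.00,0)
θ=36°: B = A + 2.00·(cos36°, sin36°) = (1.6180, 1.1756)
θ=36°: |BD| = 6.4893
θ=36°: circle(B,9.00) ∩ circle(D,7.00): a=5.7103, h=6.9565
θ=36°:   candidates: C₊=(8.4940,6.9825) cross=45.143; C₋=(5.9736,-6.7003) cross=-45.143
θ=36°:   branch - wants cross < 0 → take C=(5.9736,-6.7003) (cross=-45.143)
θ=36°: ex = (C−B)/|BC| = (0.4840,-0.8751); ey = (0.8751,0.4840)
θ=36°: P = B + 2.32·ex + -2.95·ey = (0.1593,-2.2823)
θ=166°: B = A + 2.00·(cos166°, sin166°) = (-1.9406, 0.4838)
θ=166°: |BD| = 9.9524
θ=166°: circle(B,9.00) ∩ circle(D,7.00): a=6.5838, h=6.1362
θ=166°:   candidates: C₊=(4.9338,6.2927) cross=61.070; C₋=(4.3371,-5.9652) cross=-61.070
θ=166°:   branch - wants cross < 0 → take C=(4.3371,-5.9652) (cross=-61.070)
θ=166°: ex = (C−B)/|BC| = (0.6975,-0.7166); ey = (0.7166,0.6975)
θ=166°: P = B + 2.32·ex + -2.95·ey = (-2.4362,-3.2363)

θ=36°: 0.16 -2.28
θ=166°: -2.44 -3.24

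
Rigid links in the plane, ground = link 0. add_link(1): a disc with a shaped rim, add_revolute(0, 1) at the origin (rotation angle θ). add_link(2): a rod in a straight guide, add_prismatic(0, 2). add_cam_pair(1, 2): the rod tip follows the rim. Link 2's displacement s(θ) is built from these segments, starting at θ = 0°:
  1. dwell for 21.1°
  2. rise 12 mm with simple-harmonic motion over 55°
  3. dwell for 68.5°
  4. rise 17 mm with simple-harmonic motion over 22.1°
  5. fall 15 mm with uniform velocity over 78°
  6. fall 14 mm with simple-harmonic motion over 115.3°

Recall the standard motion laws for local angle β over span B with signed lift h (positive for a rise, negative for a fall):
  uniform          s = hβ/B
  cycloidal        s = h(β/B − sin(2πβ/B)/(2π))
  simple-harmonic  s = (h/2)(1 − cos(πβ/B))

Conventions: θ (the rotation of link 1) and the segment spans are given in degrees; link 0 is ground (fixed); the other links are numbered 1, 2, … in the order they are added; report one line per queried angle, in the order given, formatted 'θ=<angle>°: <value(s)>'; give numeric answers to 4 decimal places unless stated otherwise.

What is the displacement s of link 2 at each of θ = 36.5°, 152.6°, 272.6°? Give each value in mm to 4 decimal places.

segment 1 (0° to 21.1°, dwell): s unchanged at 0.0000
θ = 36.5° falls in segment 2 (21.1° to 76.1°, simple-harmonic, h = 12): β = 36.5 − 21.1 = 15.4°, B = 55°; Δs = 12/2·(1 − cos(π·0.2800)) = 2.1755; s = 0.0000 + 2.1755 = 2.1755
segment 2 (21.1° to 76.1°, simple-harmonic, h = 12) is passed completely: s = 0.0000 + (12) = 12.0000
segment 3 (76.1° to 144.6°, dwell): s unchanged at 12.0000
θ = 152.6° falls in segment 4 (144.6° to 166.7°, simple-harmonic, h = 17): β = 152.6 − 144.6 = 8°, B = 22.1°; Δs = 17/2·(1 − cos(π·0.3620)) = 4.9291; s = 12.0000 + 4.9291 = 16.9291
segment 4 (144.6° to 166.7°, simple-harmonic, h = 17) is passed completely: s = 12.0000 + (17) = 29.0000
segment 5 (166.7° to 244.7°, uniform, h = -15) is passed completely: s = 29.0000 + (-15) = 14.0000
θ = 272.6° falls in segment 6 (244.7° to 360°, simple-harmonic, h = -14): β = 272.6 − 244.7 = 27.9°, B = 115.3°; Δs = -14/2·(1 − cos(π·0.2420)) = -1.9271; s = 14.0000 − 1.9271 = 12.0729

θ=36.5°: 2.1755
θ=152.6°: 16.9291
θ=272.6°: 12.0729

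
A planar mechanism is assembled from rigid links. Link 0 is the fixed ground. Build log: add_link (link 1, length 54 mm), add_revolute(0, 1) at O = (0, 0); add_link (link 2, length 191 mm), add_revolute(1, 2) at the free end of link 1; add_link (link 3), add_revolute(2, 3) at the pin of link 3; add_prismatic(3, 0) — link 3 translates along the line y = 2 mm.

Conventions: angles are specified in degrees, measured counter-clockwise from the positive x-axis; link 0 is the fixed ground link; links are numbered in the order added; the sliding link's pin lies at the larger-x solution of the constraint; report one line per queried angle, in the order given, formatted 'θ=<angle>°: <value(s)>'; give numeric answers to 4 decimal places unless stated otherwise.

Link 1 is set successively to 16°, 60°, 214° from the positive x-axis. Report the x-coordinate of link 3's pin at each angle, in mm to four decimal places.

geometry: r = 54 mm, L = 191 mm, e = 2 mm
θ=16°: crank pin P = (r cos θ, r sin θ) = (51.908132, 14.884417)
θ=16°: h = r sin θ − e = 14.884417 − 2 = 12.884417
θ=16°: x = r cos θ + √(L² − h²) = 51.908132 + 190.564928 = 242.473060
θ=60°: crank pin P = (r cos θ, r sin θ) = (27.000000, 46.765372)
θ=60°: h = r sin θ − e = 46.765372 − 2 = 44.765372
θ=60°: x = r cos θ + √(L² − h²) = 27.000000 + 185.679998 = 212.679998
θ=214°: crank pin P = (r cos θ, r sin θ) = (-44.768029, -30.196417)
θ=214°: h = r sin θ − e = -30.196417 − 2 = -32.196417
θ=214°: x = r cos θ + √(L² − h²) = -44.768029 + 188.266807 = 143.498778

θ=16°: 242.4731
θ=60°: 212.6800
θ=214°: 143.4988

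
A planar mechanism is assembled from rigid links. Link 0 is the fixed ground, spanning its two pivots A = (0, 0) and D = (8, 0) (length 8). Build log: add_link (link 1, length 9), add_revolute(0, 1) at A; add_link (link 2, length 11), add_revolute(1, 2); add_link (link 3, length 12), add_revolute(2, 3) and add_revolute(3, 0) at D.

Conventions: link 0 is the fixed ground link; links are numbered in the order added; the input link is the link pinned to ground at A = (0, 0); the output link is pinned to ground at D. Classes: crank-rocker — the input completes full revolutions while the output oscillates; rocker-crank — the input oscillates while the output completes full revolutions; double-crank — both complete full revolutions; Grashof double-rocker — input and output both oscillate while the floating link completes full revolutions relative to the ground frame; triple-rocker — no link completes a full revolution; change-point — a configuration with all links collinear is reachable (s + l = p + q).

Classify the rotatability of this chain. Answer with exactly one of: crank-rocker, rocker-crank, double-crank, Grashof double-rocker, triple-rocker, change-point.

lengths: ground=8, input=9, coupler=11, output=12
sorted: s=8 (shortest), l=12 (longest), p+q=20
s + l = 20 vs p + q = 20
s + l = p + q → change-point (collinear configuration reachable)

change-point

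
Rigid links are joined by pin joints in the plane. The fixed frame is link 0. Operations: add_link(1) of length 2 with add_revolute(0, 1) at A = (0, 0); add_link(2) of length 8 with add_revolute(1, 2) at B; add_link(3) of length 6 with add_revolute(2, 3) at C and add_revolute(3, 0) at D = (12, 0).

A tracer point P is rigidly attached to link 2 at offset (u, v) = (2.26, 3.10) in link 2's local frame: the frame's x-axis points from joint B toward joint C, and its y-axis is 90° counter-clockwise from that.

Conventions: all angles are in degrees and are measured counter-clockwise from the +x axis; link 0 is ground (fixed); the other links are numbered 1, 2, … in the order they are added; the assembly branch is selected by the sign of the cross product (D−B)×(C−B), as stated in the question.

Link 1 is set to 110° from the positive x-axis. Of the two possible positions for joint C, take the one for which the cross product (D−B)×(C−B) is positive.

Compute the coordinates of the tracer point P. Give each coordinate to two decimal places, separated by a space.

A=(0,0), D=(12.00,0)
B = A + 2.00·(cos110°, sin110°) = (-0.6840, 1.8794)
|BD| = 12.8225
circle(B,8.00) ∩ circle(D,6.00): a=7.5031, h=2.7755
  candidates: C₊=(7.1448,3.5252) cross=35.590; C₋=(6.3312,-1.9659) cross=-35.590
  branch + wants cross > 0 → take C=(7.1448,3.5252) (cross=35.590)
ex = (C−B)/|BC| = (0.9786,0.2057); ey = (-0.2057,0.9786)
P = B + 2.26·ex + 3.10·ey = (0.8898,5.3780)

0.89 5.38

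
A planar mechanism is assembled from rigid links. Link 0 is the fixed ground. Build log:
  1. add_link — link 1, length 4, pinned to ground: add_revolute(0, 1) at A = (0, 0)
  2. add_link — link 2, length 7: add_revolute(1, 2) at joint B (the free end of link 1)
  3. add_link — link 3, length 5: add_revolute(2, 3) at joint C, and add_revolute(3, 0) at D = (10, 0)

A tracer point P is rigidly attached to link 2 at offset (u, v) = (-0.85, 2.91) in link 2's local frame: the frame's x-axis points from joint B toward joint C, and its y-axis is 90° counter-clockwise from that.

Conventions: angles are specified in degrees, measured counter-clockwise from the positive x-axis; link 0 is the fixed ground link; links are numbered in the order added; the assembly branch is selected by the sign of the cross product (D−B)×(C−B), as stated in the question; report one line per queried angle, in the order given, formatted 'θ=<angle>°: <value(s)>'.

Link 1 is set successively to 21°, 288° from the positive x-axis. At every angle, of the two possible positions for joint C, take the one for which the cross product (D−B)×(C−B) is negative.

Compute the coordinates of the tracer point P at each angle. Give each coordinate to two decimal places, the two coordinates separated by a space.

A=(0,0), D=(10.00,0)
θ=21°: B = A + 4.00·(cos21°, sin21°) = (3.7343, 1.4335)
θ=21°: |BD| = 6.4276
θ=21°: circle(B,7.00) ∩ circle(D,5.00): a=5.0807, h=4.8152
θ=21°:   candidates: C₊=(9.7610,4.9943) cross=30.950; C₋=(7.6132,-4.3935) cross=-30.950
θ=21°:   branch - wants cross < 0 → take C=(7.6132,-4.3935) (cross=-30.950)
θ=21°: ex = (C−B)/|BC| = (0.5541,-0.8324); ey = (0.8324,0.5541)
θ=21°: P = B + -0.85·ex + 2.91·ey = (5.6857,3.7536)
θ=288°: B = A + 4.00·(cos288°, sin288°) = (1.2361, -3.8042)
θ=288°: |BD| = 9.5540
θ=288°: circle(B,7.00) ∩ circle(D,5.00): a=6.0330, h=3.5500
θ=288°:   candidates: C₊=(5.3566,1.8545) cross=33.917; C₋=(8.1838,-4.6585) cross=-33.917
θ=288°:   branch - wants cross < 0 → take C=(8.1838,-4.6585) (cross=-33.917)
θ=288°: ex = (C−B)/|BC| = (0.9925,-0.1220); ey = (0.1220,0.9925)
θ=288°: P = B + -0.85·ex + 2.91·ey = (0.7475,-0.8122)

θ=21°: 5.69 3.75
θ=288°: 0.75 -0.81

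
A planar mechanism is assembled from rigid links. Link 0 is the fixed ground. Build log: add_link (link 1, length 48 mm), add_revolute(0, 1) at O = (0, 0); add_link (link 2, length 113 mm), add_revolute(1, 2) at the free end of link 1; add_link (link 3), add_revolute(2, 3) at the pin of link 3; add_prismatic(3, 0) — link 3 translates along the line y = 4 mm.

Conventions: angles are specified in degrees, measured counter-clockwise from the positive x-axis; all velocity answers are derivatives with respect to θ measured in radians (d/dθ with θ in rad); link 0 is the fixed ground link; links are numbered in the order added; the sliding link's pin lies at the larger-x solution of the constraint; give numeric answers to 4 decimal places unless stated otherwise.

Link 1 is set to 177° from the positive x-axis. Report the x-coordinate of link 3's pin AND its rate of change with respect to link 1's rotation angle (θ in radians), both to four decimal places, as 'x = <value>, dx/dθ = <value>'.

geometry: r = 48 mm, L = 113 mm, e = 4 mm
crank pin P = (r cos θ, r sin θ) = (-47.934218, 2.512126)
h = r sin θ − e = 2.512126 − 4 = -1.487874
x = r cos θ + √(L² − h²) = -47.934218 + 112.990204 = 65.055986
dx/dθ = −r sin θ − h·r cos θ/√(L² − h²) (θ in radians; h = -1.487874) = -3.143332

x = 65.0560, dx/dθ = -3.1433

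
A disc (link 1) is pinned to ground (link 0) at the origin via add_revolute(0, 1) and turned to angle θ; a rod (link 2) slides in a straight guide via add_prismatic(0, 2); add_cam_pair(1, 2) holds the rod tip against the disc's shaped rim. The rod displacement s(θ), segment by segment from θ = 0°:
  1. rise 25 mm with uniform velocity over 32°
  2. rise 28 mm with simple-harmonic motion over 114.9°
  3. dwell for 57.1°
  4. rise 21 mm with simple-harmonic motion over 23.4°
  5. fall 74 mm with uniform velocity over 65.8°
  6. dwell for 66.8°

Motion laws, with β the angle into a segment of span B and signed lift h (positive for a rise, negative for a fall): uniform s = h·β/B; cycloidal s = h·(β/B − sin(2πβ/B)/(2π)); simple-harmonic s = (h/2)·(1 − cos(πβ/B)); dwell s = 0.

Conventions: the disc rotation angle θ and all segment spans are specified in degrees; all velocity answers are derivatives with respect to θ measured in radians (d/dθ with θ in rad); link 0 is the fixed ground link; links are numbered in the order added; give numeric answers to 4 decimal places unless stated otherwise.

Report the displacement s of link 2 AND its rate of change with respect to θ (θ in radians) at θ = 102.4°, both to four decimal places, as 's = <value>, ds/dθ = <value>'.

segment 1 (0° to 32°, uniform, h = 25) is passed completely: s = 0.0000 + (25) = 25.0000
θ = 102.4° falls in segment 2 (32° to 146.9°, simple-harmonic, h = 28): β = 102.4 − 32 = 70.4°, B = 114.9°; Δs = 28/2·(1 − cos(π·0.6127)) = 18.8542; s = 25.0000 + 18.8542 = 43.8542
velocity in seg [32°–146.9°] (simple-harmonic), θ in radians: β = 70.4° = 1.2287 rad, B = 114.9° = 2.0054 rad; ds/dθ = (πh/(2B)) sin(πβ/B) = (π·28/(2·2.0054)) sin(π·0.6127) = 20.571586 mm/rad

s = 43.8542, ds/dθ = 20.5716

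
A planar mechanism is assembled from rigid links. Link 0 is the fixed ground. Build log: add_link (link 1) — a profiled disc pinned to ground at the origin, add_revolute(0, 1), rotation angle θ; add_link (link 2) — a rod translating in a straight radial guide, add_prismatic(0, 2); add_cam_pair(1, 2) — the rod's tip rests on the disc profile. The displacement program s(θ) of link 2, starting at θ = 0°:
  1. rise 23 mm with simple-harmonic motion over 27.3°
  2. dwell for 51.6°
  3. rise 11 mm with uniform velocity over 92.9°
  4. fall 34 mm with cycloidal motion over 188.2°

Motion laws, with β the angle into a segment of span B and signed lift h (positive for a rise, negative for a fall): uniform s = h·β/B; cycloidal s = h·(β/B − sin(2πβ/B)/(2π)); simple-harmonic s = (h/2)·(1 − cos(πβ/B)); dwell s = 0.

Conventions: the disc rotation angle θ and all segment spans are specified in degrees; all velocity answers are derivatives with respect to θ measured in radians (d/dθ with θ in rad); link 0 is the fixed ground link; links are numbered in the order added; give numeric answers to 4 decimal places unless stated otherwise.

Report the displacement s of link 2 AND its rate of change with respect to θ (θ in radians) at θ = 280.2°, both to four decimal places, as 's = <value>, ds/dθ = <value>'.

seg 1 [0°–27.3°] simple-harmonic, h=23: full span → s += 23 → s = 23.0000
seg 2 [27.3°–78.9°] dwell: s stays 23.0000
seg 3 [78.9°–171.8°] uniform, h=11: full span → s += 11 → s = 34.0000
seg 4 [171.8°–360°] cycloidal, h=-34: θ=280.2° here. β=108.4, B=188.2. -34·(0.5760 − sin(2π·0.5760)/(2π)) = -22.0698 → s = 11.9302
velocity in seg [171.8°–360°] (cycloidal), θ in radians: β = 108.4° = 1.8919 rad, B = 188.2° = 3.2847 rad; ds/dθ = (h/B)(1 − cos(2πβ/B)) = ((-34)/3.2847)(1 − cos(2π·0.5760)) = -19.544592 mm/rad

s = 11.9302, ds/dθ = -19.5446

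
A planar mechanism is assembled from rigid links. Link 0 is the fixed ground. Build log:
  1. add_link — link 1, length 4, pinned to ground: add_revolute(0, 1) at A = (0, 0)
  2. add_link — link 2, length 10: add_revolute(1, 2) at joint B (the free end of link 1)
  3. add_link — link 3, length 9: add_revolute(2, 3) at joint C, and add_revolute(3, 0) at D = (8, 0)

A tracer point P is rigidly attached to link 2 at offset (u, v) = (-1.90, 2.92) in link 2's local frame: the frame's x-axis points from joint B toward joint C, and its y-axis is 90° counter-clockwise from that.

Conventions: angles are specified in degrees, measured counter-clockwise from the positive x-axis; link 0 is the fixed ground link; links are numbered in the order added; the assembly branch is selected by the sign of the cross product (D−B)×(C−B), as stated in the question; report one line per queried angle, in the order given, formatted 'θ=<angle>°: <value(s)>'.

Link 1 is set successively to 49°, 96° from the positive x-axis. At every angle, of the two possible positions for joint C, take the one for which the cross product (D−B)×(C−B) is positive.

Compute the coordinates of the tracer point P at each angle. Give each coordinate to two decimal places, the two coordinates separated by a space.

A=(0,0), D=(8.00,0)
θ=49°: B = A + 4.00·(cos49°, sin49°) = (2.6242, 3.0188)
θ=49°: |BD| = 6.1654
θ=49°: circle(B,10.00) ∩ circle(D,9.00): a=4.6236, h=8.8669
θ=49°:   candidates: C₊=(10.9973,8.4863) cross=54.668; C₋=(2.3140,-6.9763) cross=-54.668
θ=49°:   branch + wants cross > 0 → take C=(10.9973,8.4863) (cross=54.668)
θ=49°: ex = (C−B)/|BC| = (0.8373,0.5467); ey = (-0.5467,0.8373)
θ=49°: P = B + -1.90·ex + 2.92·ey = (-0.5631,4.4249)
θ=96°: B = A + 4.00·(cos96°, sin96°) = (-0.4181, 3.9781)
θ=96°: |BD| = 9.3107
θ=96°: circle(B,10.00) ∩ circle(D,9.00): a=5.6757, h=8.2333
θ=96°:   candidates: C₊=(8.2312,8.9970) cross=76.658; C₋=(1.1957,-5.8908) cross=-76.658
θ=96°:   branch + wants cross > 0 → take C=(8.2312,8.9970) (cross=76.658)
θ=96°: ex = (C−B)/|BC| = (0.8649,0.5019); ey = (-0.5019,0.8649)
θ=96°: P = B + -1.90·ex + 2.92·ey = (-3.5270,5.5501)

θ=49°: -0.56 4.42
θ=96°: -3.53 5.55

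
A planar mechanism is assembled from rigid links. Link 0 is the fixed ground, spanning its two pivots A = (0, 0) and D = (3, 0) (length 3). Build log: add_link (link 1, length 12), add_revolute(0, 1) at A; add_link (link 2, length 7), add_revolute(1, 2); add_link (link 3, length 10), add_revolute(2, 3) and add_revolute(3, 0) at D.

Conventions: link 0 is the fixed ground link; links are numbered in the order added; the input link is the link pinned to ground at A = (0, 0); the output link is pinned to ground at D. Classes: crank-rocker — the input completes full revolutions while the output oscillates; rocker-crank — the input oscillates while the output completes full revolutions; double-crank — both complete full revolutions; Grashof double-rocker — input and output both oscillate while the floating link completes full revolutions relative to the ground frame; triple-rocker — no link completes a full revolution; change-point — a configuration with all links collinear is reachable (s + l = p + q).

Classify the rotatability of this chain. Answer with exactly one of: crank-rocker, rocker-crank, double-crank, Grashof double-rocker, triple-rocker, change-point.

lengths: ground=3, input=12, coupler=7, output=10
sorted: s=3 (shortest), l=12 (longest), p+q=17
s + l = 15 vs p + q = 17
s + l < p + q (Grashof) with shortest = ground link → double-crank

double-crank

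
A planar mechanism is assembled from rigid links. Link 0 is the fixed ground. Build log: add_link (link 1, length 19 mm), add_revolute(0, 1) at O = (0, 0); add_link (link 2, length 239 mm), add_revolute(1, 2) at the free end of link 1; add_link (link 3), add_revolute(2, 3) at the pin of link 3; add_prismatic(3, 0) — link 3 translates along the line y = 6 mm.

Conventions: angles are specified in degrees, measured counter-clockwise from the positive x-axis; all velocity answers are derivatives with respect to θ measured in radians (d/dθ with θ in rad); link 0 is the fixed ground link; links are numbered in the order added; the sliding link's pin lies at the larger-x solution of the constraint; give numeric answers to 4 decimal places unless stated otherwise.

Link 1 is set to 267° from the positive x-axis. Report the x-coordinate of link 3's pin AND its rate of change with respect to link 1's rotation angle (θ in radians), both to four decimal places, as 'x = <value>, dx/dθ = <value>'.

geometry: r = 19 mm, L = 239 mm, e = 6 mm
crank pin P = (r cos θ, r sin θ) = (-0.994383, -18.973961)
h = r sin θ − e = -18.973961 − 6 = -24.973961
x = r cos θ + √(L² − h²) = -0.994383 + 237.691610 = 236.697226
dx/dθ = −r sin θ − h·r cos θ/√(L² − h²) (θ in radians; h = -24.973961) = 18.869483

x = 236.6972, dx/dθ = 18.8695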